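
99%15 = 9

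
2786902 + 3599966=6386868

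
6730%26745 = 6730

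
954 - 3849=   -2895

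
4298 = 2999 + 1299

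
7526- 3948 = 3578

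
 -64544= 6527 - 71071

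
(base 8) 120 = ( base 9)88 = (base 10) 80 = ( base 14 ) 5a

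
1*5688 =5688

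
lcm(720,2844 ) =56880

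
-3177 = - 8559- - 5382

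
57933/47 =57933/47 = 1232.62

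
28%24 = 4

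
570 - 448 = 122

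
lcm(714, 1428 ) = 1428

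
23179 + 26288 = 49467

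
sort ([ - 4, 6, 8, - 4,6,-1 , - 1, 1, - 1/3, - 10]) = [ - 10, - 4, - 4, - 1,-1, - 1/3, 1, 6, 6, 8 ] 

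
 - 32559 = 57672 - 90231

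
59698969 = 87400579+  -  27701610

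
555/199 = 2 + 157/199 = 2.79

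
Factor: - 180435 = - 3^1*5^1*23^1  *  523^1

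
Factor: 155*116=2^2*5^1 * 29^1*31^1 =17980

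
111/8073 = 37/2691 = 0.01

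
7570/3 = 2523 + 1/3 =2523.33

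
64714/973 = 66 + 496/973 = 66.51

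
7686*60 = 461160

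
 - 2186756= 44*( - 49699 ) 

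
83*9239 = 766837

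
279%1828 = 279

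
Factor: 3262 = 2^1*7^1*233^1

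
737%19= 15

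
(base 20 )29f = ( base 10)995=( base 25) 1EK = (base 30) 135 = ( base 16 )3E3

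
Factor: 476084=2^2*7^3*347^1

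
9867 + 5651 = 15518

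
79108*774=61229592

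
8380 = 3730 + 4650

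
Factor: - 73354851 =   -  3^2 * 8150539^1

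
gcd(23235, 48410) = 5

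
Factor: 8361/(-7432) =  - 2^( - 3 )*3^2 =- 9/8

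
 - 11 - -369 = 358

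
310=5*62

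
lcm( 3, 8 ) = 24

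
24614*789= 19420446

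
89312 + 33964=123276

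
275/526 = 275/526  =  0.52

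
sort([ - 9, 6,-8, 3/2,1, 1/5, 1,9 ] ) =[ - 9, - 8, 1/5, 1, 1,3/2, 6,9 ]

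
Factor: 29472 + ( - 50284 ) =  - 2^2*11^2*43^1= - 20812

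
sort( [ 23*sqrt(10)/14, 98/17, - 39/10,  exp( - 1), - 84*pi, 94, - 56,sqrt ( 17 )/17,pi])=[ -84*pi, - 56, - 39/10, sqrt( 17 )/17 , exp( - 1 ) , pi,23* sqrt( 10 ) /14 , 98/17 , 94 ]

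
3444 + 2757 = 6201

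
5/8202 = 5/8202 = 0.00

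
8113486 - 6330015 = 1783471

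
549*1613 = 885537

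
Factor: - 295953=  - 3^1*7^1*17^1*829^1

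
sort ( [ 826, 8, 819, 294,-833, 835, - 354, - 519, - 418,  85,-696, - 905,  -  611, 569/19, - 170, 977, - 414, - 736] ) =[ - 905, - 833, - 736, - 696,  -  611, - 519, - 418, - 414 , - 354, - 170,8,569/19,85,  294, 819,826, 835,977]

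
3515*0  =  0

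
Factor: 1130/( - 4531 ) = -2^1*5^1*23^(-1 )*113^1*197^( - 1) 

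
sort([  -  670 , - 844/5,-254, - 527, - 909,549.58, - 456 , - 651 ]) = [ - 909,  -  670, - 651,-527, - 456,-254, - 844/5,549.58 ]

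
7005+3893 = 10898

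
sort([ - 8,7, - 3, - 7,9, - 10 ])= [-10,-8, - 7, - 3,  7,9 ] 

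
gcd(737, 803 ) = 11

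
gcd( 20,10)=10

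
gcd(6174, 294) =294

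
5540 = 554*10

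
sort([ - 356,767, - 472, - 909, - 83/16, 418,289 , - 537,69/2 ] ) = [ - 909,  -  537, - 472, - 356,-83/16 , 69/2,  289, 418, 767]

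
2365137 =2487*951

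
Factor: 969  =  3^1*17^1 * 19^1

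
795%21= 18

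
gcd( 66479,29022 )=7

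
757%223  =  88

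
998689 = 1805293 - 806604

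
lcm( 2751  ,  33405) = 233835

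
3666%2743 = 923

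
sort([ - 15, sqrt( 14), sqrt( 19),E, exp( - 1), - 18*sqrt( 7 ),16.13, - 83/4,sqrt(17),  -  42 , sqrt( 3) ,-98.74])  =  [ - 98.74, - 18*sqrt( 7), -42, - 83/4,-15,exp( - 1 ),sqrt( 3),E, sqrt( 14),sqrt( 17), sqrt( 19 ),16.13 ]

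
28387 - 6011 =22376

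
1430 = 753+677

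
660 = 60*11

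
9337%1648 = 1097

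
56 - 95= - 39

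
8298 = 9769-1471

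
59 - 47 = 12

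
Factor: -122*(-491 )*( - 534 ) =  - 31987668  =  -2^2*3^1*61^1*89^1*491^1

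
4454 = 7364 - 2910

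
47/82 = 47/82 = 0.57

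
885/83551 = 885/83551 = 0.01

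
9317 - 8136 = 1181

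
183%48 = 39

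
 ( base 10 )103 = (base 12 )87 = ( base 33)34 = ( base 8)147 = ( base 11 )94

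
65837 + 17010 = 82847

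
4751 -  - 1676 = 6427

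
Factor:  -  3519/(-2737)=9/7 = 3^2*7^( - 1)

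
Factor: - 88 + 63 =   -  5^2 = - 25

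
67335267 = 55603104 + 11732163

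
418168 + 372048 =790216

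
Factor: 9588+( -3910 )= 5678  =  2^1*17^1*167^1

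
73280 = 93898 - 20618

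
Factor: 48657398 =2^1*281^1 * 86579^1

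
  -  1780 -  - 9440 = 7660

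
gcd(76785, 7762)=1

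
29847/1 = 29847 = 29847.00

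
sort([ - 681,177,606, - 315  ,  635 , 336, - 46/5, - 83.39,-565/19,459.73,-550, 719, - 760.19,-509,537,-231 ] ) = [ -760.19, - 681, - 550, - 509, - 315, - 231, - 83.39, - 565/19 , - 46/5  ,  177,336,459.73,537, 606, 635, 719]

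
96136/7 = 96136/7 = 13733.71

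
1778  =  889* 2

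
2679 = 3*893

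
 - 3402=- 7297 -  - 3895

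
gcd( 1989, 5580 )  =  9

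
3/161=3/161 = 0.02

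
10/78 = 5/39=0.13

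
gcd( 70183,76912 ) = 1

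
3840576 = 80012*48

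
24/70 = 12/35 = 0.34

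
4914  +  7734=12648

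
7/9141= 7/9141= 0.00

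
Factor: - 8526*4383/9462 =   -  6228243/1577= -3^2*7^2*19^( - 1)*29^1*83^( - 1)*487^1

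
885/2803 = 885/2803 = 0.32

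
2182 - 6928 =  - 4746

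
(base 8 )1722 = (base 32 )UI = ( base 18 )306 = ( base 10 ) 978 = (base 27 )196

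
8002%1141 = 15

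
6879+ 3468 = 10347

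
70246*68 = 4776728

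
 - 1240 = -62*20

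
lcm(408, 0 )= 0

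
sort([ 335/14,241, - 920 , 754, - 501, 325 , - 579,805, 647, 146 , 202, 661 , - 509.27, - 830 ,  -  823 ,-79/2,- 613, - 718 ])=[  -  920,-830 , - 823, - 718,  -  613, - 579, - 509.27, - 501, - 79/2,335/14 , 146 , 202,  241,325,  647, 661,754, 805 ]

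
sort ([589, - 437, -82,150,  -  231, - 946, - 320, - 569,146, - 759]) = [ - 946, - 759  , - 569, - 437 ,  -  320, - 231, - 82, 146, 150,589] 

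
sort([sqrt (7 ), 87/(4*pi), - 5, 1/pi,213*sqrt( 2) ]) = [  -  5 , 1/pi, sqrt ( 7),87/(4  *pi), 213 * sqrt( 2) ]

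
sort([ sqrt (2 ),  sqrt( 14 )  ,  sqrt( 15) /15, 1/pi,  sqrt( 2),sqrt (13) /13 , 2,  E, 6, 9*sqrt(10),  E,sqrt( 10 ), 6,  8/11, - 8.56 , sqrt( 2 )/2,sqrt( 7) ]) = [ - 8.56,  sqrt( 15)/15,sqrt(13 )/13,1/pi,  sqrt( 2)/2, 8/11,sqrt( 2), sqrt (2 ), 2, sqrt(7 ), E, E,sqrt(10 ), sqrt( 14),6,6,  9*sqrt (10)]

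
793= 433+360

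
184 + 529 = 713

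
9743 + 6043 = 15786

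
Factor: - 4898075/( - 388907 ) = 5^2*7^1*13^1*23^( - 1)*37^ ( -1)*457^( - 1)*2153^1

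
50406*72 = 3629232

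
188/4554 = 94/2277=0.04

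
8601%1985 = 661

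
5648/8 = 706 =706.00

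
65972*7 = 461804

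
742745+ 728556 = 1471301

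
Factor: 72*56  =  2^6 * 3^2  *7^1  =  4032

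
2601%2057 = 544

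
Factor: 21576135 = 3^1*5^1*7^1 * 205487^1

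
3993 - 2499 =1494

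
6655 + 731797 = 738452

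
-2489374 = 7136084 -9625458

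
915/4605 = 61/307 =0.20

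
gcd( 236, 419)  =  1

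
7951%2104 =1639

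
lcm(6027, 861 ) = 6027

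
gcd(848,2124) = 4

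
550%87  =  28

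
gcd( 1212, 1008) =12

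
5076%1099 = 680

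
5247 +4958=10205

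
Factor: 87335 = 5^1*17467^1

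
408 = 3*136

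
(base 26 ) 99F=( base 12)37b9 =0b1100010111101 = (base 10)6333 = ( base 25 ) a38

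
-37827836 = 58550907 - 96378743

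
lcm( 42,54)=378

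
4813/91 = 4813/91 = 52.89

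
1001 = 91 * 11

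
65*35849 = 2330185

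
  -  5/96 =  - 5/96 = -0.05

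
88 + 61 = 149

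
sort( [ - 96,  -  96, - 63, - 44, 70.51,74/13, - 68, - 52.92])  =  [ - 96,-96, - 68, - 63,-52.92, - 44,74/13 , 70.51]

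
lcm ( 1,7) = 7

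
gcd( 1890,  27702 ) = 54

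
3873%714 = 303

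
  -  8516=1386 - 9902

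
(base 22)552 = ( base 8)4744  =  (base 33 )2ao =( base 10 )2532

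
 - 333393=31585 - 364978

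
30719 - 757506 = - 726787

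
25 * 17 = 425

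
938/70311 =938/70311  =  0.01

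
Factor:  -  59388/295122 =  - 2^1*7^2*487^( - 1) =-98/487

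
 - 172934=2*( - 86467 ) 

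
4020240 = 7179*560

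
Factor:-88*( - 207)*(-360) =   -  2^6*3^4*5^1*11^1*23^1 = -6557760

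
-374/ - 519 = 374/519 = 0.72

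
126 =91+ 35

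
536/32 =67/4 = 16.75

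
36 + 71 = 107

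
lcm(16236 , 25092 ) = 276012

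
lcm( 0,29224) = 0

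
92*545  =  50140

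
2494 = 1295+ 1199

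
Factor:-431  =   - 431^1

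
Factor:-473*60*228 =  - 6470640 = -2^4 * 3^2*5^1 * 11^1*19^1*43^1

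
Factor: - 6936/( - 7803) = 8/9 = 2^3*3^(-2 )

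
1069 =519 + 550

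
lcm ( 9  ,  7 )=63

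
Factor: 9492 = 2^2*3^1*7^1 * 113^1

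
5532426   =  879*6294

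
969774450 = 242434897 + 727339553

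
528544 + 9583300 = 10111844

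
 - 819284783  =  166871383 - 986156166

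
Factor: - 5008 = -2^4 * 313^1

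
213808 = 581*368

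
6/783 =2/261 =0.01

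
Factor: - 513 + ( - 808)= - 1321^1 =-1321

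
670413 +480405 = 1150818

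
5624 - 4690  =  934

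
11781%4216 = 3349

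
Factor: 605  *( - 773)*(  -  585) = 273584025= 3^2*  5^2 * 11^2*13^1 * 773^1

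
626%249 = 128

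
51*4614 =235314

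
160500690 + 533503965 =694004655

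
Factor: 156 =2^2*3^1*13^1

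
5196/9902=2598/4951 = 0.52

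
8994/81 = 2998/27 = 111.04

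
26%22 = 4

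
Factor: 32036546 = 2^1*19^1 * 843067^1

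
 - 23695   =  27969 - 51664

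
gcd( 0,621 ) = 621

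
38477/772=38477/772 = 49.84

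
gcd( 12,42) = 6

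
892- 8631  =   - 7739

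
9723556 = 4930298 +4793258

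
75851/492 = 154 + 83/492 = 154.17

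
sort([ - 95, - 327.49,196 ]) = [-327.49, - 95,196 ]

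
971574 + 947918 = 1919492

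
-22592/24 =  - 942 + 2/3 = - 941.33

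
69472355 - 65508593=3963762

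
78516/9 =8724 = 8724.00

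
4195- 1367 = 2828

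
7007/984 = 7007/984 = 7.12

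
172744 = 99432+73312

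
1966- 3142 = -1176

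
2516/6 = 419 + 1/3 = 419.33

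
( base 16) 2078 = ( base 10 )8312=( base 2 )10000001111000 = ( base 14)305A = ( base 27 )BAN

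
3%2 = 1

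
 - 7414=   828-8242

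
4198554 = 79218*53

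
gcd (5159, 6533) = 1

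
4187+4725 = 8912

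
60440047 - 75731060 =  - 15291013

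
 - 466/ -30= 15 + 8/15= 15.53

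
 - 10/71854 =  - 5/35927 = -  0.00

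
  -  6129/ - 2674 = 2 + 781/2674 = 2.29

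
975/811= 975/811 =1.20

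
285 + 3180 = 3465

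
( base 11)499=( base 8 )1120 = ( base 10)592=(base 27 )lp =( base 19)1c3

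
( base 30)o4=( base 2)1011010100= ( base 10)724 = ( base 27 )QM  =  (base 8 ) 1324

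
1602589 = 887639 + 714950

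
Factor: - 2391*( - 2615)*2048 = 2^11*3^1*5^1*523^1*797^1= 12805048320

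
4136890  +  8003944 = 12140834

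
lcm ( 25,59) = 1475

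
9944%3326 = 3292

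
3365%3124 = 241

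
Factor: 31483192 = 2^3*13^1*302723^1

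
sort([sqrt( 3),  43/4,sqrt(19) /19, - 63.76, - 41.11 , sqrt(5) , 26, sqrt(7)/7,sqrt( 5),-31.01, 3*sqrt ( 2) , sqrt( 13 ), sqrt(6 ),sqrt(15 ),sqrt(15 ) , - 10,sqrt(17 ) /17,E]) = [-63.76,-41.11, - 31.01, - 10,sqrt(19)/19 , sqrt(17 )/17, sqrt(7 )/7,sqrt( 3 ), sqrt( 5),  sqrt(5),sqrt(6),  E, sqrt( 13 ),sqrt( 15 ) , sqrt(15),3*sqrt(2), 43/4, 26]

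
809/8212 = 809/8212  =  0.10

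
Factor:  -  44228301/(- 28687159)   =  3^1*13^1*1559^( - 1 )*18401^(-1)*1134059^1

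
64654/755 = 85 + 479/755 = 85.63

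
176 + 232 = 408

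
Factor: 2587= 13^1 * 199^1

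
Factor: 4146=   2^1*3^1*691^1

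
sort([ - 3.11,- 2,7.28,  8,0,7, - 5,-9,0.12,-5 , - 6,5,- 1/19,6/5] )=[ - 9, - 6,- 5, - 5, - 3.11, - 2, - 1/19,0,0.12, 6/5,5,  7,7.28,8 ] 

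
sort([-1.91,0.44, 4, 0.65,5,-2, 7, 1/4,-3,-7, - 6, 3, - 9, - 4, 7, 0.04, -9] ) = [ - 9, - 9,-7,-6, - 4,  -  3,-2, - 1.91, 0.04,1/4,0.44, 0.65, 3, 4,5, 7, 7] 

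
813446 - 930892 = -117446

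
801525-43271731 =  - 42470206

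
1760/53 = 33 + 11/53 = 33.21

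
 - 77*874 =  - 67298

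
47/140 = 47/140 = 0.34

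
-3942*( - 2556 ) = 10075752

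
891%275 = 66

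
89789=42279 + 47510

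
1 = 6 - 5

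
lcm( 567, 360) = 22680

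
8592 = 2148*4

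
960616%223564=66360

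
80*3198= 255840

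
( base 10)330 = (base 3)110020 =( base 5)2310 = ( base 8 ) 512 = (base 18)106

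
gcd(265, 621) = 1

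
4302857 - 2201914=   2100943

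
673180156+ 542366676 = 1215546832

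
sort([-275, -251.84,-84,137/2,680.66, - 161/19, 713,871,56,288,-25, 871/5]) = [-275,  -  251.84, - 84, - 25,  -  161/19,56,  137/2,871/5,  288, 680.66,713, 871]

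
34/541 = 34/541=0.06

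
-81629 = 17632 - 99261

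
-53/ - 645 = 53/645 = 0.08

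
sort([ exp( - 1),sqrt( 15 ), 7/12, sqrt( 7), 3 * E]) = [ exp(-1), 7/12, sqrt (7 ), sqrt( 15), 3*E]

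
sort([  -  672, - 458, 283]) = [ - 672, - 458, 283]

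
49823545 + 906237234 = 956060779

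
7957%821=568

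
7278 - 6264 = 1014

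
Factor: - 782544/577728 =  - 959/708 =- 2^( - 2) *3^( - 1)*7^1*59^( - 1 )*137^1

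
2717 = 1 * 2717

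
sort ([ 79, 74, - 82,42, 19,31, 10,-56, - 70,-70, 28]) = [ - 82, - 70,-70,- 56,10, 19, 28,31,  42, 74, 79]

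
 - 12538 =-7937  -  4601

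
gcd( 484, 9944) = 44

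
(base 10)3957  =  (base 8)7565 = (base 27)5BF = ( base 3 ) 12102120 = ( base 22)83j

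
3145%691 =381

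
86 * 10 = 860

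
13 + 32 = 45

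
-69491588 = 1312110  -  70803698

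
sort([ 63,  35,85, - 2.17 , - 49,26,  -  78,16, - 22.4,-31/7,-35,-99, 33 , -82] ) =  [ - 99,-82, - 78,  -  49,  -  35,-22.4 , - 31/7,-2.17,  16, 26, 33,  35,63,85 ] 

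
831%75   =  6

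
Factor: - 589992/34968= - 13^1*47^ ( -1)*61^1 = - 793/47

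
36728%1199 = 758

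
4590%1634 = 1322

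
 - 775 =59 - 834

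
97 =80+17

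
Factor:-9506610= - 2^1*3^2*5^1*53^1 * 1993^1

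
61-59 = 2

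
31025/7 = 31025/7 = 4432.14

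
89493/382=89493/382 =234.27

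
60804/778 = 78 + 60/389  =  78.15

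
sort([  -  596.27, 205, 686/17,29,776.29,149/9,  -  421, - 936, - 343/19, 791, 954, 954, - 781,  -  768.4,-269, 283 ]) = [  -  936 , - 781, - 768.4,  -  596.27,-421, - 269,-343/19, 149/9,29, 686/17, 205, 283 , 776.29, 791, 954,954 ]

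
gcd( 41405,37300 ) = 5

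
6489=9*721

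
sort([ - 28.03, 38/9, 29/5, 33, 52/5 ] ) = [ - 28.03,  38/9,29/5, 52/5, 33] 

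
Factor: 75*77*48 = 277200 = 2^4*3^2*5^2*7^1 * 11^1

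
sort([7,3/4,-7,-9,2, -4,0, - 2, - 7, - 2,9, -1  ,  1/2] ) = [ - 9,- 7, - 7, - 4, - 2,-2, - 1,0 , 1/2,3/4,  2,7, 9 ] 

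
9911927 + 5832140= 15744067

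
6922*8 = 55376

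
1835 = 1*1835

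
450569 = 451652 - 1083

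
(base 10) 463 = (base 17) 1A4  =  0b111001111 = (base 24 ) J7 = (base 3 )122011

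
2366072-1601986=764086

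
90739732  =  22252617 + 68487115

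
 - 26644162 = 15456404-42100566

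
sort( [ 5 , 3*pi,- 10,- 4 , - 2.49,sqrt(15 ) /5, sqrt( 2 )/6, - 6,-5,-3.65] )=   [ - 10 ,-6, -5, - 4 , - 3.65 , - 2.49 , sqrt(2 ) /6, sqrt( 15)/5,5, 3*pi ] 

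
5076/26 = 195 + 3/13 = 195.23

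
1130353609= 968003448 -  - 162350161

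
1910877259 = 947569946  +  963307313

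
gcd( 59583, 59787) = 3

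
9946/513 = 9946/513 = 19.39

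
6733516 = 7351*916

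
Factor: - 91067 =  -  19^1*4793^1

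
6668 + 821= 7489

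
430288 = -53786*( - 8 ) 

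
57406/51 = 57406/51= 1125.61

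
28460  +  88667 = 117127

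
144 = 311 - 167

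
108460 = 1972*55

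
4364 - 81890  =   - 77526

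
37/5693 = 37/5693 = 0.01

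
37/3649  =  37/3649  =  0.01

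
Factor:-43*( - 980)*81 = 3413340 = 2^2*3^4*5^1*7^2*43^1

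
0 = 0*50860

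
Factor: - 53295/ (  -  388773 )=3^ ( - 2)  *5^1*7^ (-1)*11^( - 1)*19^1 = 95/693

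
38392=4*9598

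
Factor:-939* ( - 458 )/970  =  3^1*5^(-1)*97^(  -  1 )*229^1 * 313^1 = 215031/485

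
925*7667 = 7091975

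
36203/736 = 49  +  139/736 = 49.19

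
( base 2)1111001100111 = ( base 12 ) 4607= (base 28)9pr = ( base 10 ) 7783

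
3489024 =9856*354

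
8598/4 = 4299/2 = 2149.50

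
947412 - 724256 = 223156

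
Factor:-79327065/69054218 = -2^ ( - 1 ) * 3^1*5^1*127^( - 1)* 271867^( - 1 )*5288471^1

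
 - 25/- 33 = 25/33 = 0.76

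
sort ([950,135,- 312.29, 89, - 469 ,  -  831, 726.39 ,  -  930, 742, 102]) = [ - 930  ,  -  831, - 469, -312.29,  89,102,135,726.39, 742, 950]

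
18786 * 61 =1145946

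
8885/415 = 21 + 34/83= 21.41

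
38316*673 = 25786668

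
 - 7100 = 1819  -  8919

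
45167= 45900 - 733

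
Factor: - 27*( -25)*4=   2^2*3^3*  5^2 = 2700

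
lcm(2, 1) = 2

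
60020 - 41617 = 18403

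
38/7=5 + 3/7 = 5.43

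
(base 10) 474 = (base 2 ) 111011010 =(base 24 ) ji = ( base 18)186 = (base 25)IO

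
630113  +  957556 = 1587669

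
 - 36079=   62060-98139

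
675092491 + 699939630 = 1375032121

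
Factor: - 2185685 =- 5^1*437137^1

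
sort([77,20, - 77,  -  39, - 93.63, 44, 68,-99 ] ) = [-99, - 93.63,-77, - 39,20 , 44 , 68,77]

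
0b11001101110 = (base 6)11342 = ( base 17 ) 5be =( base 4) 121232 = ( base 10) 1646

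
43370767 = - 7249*( - 5983)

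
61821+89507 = 151328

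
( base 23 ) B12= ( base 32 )5MK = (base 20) EC4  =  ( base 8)13324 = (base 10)5844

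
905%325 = 255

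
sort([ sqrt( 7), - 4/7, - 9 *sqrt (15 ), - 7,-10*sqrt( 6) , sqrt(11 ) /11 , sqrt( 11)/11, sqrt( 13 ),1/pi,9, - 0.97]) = [ - 9  *  sqrt ( 15 ), - 10 * sqrt( 6 ), - 7, - 0.97, - 4/7, sqrt(11) /11,  sqrt(11) /11, 1/pi, sqrt( 7 ), sqrt( 13 ), 9]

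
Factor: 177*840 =148680  =  2^3*3^2*5^1*7^1* 59^1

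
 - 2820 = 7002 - 9822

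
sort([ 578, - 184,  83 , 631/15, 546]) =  [ - 184, 631/15,  83, 546,578 ]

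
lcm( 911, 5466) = 5466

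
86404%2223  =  1930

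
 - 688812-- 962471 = 273659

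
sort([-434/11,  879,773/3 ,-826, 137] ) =[ - 826, - 434/11, 137 , 773/3 , 879] 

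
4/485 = 4/485 = 0.01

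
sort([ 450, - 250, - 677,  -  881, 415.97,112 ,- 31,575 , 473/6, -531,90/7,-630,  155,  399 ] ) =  [ - 881,-677, - 630 ,- 531, - 250, - 31,90/7,473/6, 112,155,399, 415.97,450,575]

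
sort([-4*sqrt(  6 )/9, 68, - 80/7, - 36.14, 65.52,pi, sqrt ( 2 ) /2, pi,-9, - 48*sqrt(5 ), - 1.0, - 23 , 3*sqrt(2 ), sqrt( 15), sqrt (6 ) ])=[- 48*sqrt( 5), - 36.14, - 23, - 80/7,  -  9, - 4*sqrt(6 )/9, - 1.0,sqrt( 2)/2,sqrt( 6), pi, pi, sqrt (15), 3 * sqrt(2 ),65.52,68]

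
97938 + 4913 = 102851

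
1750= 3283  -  1533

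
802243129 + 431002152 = 1233245281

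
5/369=5/369 = 0.01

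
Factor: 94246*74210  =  6993995660 = 2^2*5^1*41^1*181^1* 47123^1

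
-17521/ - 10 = 1752+1/10 = 1752.10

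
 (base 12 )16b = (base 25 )92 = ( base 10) 227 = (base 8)343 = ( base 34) 6N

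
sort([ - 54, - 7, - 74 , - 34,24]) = [  -  74, - 54, - 34, - 7, 24]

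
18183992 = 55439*328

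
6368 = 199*32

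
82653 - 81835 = 818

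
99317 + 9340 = 108657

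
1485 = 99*15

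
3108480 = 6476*480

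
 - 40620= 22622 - 63242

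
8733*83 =724839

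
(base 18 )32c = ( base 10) 1020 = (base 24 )1IC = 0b1111111100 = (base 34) U0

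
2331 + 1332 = 3663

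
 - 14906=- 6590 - 8316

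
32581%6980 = 4661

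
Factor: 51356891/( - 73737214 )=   -  2^(  -  1 )*19^( - 1) * 1940453^( -1)*51356891^1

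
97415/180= 541 + 7/36= 541.19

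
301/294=43/42 = 1.02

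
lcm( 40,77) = 3080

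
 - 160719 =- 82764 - 77955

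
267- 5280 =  - 5013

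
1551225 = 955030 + 596195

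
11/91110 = 11/91110  =  0.00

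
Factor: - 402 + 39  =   - 363 = -  3^1*11^2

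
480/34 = 14  +  2/17 =14.12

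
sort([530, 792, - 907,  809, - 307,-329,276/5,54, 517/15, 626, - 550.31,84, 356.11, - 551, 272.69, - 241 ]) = [ - 907, - 551, - 550.31, - 329, - 307, - 241,517/15, 54, 276/5, 84,272.69,  356.11,530, 626, 792, 809]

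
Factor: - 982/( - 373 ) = 2^1*373^( - 1 ) *491^1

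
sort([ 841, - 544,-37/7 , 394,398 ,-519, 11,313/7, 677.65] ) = [ - 544, - 519 ,-37/7,11, 313/7,394, 398, 677.65,841 ] 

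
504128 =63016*8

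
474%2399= 474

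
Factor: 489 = 3^1 * 163^1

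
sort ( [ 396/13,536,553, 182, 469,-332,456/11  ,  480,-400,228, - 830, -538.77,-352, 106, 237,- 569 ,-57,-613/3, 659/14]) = [-830 ,- 569 ,- 538.77,-400,-352, - 332,-613/3, - 57,396/13 , 456/11,659/14, 106, 182, 228, 237 , 469 , 480 , 536 , 553]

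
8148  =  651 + 7497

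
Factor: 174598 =2^1 * 87299^1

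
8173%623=74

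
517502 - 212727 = 304775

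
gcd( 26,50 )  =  2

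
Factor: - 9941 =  - 9941^1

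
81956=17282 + 64674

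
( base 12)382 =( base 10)530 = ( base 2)1000010010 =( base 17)1E3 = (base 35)f5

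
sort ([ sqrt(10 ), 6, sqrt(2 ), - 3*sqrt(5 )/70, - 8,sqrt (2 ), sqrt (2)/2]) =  [ - 8, - 3*sqrt( 5)/70,sqrt(2 ) /2, sqrt( 2), sqrt ( 2 ), sqrt( 10),6]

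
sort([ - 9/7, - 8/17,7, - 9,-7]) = [ - 9, - 7, - 9/7, - 8/17,7]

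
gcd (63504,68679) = 9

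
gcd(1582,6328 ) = 1582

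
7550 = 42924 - 35374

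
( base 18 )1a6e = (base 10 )9194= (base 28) bka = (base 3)110121112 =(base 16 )23EA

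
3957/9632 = 3957/9632 = 0.41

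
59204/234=29602/117 = 253.01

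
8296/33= 8296/33 =251.39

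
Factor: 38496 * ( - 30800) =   -  2^9*3^1*5^2*7^1*11^1*401^1 = - 1185676800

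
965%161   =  160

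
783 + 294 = 1077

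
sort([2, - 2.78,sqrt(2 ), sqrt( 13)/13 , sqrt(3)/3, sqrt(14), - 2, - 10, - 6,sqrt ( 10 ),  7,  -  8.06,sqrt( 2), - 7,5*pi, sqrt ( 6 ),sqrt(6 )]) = [ - 10, - 8.06, - 7,-6,  -  2.78 , - 2,sqrt( 13 ) /13,sqrt(3 )/3 , sqrt( 2),sqrt( 2),2,sqrt(6 ),sqrt(6) , sqrt( 10), sqrt( 14), 7, 5 * pi ] 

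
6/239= 6/239 = 0.03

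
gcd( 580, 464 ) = 116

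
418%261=157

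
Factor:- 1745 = -5^1*349^1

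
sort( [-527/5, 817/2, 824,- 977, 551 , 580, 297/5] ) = [-977, - 527/5, 297/5, 817/2, 551,580,824]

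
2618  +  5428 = 8046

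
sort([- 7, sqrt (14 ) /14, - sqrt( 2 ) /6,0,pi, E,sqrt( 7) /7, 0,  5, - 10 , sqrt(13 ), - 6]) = [-10,  -  7,-6, - sqrt(2 )/6, 0,0,sqrt( 14)/14, sqrt( 7)/7, E,pi,  sqrt( 13),  5 ] 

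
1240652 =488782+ 751870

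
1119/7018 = 1119/7018= 0.16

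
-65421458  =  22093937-87515395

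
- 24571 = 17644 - 42215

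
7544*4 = 30176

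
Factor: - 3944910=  - 2^1*3^1*5^1*131497^1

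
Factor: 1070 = 2^1*5^1*107^1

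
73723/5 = 73723/5 = 14744.60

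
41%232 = 41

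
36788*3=110364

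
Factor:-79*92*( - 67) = 2^2 * 23^1* 67^1*79^1=486956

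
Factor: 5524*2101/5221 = 11605924/5221  =  2^2*11^1*23^( -1)*191^1*227^( - 1 ) *1381^1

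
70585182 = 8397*8406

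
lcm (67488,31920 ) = 2362080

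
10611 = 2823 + 7788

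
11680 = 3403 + 8277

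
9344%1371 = 1118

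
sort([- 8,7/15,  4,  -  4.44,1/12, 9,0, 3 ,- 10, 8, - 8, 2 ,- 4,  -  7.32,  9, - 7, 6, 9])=[ - 10,-8,  -  8, - 7.32,- 7 ,  -  4.44, - 4,0, 1/12,7/15 , 2,3,4,  6 , 8, 9, 9, 9 ] 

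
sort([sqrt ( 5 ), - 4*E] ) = [ -4*E,sqrt( 5)] 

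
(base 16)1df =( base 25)j4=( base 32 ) ev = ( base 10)479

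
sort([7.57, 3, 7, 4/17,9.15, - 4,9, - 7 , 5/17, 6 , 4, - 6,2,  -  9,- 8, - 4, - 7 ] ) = [ - 9,  -  8,-7,-7, - 6, - 4, -4,4/17,5/17, 2,3,4,6, 7,7.57,9,  9.15] 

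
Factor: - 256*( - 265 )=2^8 * 5^1*53^1 = 67840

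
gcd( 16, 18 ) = 2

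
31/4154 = 1/134 = 0.01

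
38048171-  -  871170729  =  909218900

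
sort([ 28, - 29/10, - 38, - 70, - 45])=[ - 70, - 45, -38, - 29/10, 28]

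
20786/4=5196+1/2=5196.50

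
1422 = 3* 474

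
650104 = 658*988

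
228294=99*2306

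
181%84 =13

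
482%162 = 158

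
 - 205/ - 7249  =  205/7249 = 0.03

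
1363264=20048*68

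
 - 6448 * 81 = -522288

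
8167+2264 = 10431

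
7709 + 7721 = 15430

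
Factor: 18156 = 2^2*3^1* 17^1* 89^1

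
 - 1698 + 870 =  - 828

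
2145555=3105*691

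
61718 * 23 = 1419514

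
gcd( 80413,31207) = 1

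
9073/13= 697  +  12/13 = 697.92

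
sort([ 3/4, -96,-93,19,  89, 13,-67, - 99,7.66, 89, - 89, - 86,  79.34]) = [-99 ,-96, - 93,  -  89,-86, - 67, 3/4,7.66, 13, 19,79.34,  89, 89]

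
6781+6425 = 13206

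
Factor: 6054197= 6054197^1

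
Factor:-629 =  - 17^1 *37^1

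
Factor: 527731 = 17^1*37^1* 839^1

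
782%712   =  70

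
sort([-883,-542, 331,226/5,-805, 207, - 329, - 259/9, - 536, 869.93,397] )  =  [-883, - 805, -542,-536 ,-329, - 259/9,226/5, 207,331 , 397,869.93]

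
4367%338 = 311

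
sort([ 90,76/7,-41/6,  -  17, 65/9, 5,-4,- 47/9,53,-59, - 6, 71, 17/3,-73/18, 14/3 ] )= [ - 59, - 17, - 41/6, - 6,-47/9,  -  73/18, - 4,14/3, 5 , 17/3,65/9,76/7,53, 71,90] 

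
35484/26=1364 + 10/13 = 1364.77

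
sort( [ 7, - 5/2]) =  [-5/2 , 7 ] 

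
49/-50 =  - 49/50 = - 0.98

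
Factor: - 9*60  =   - 2^2*3^3*5^1 = - 540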